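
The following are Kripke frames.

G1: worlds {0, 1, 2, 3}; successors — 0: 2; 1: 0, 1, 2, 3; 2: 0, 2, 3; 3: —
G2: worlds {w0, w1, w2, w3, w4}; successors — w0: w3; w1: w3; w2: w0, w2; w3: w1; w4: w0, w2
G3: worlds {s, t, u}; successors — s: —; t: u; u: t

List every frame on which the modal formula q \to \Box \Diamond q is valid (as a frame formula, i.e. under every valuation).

This is the axiom for symmetry; its first-order frame correspondent is \forall x \forall y (Rxy \to Ryx).
G1: fails — R10 but not R01.
G2: fails — Rw4w2 but not Rw2w4.
G3: condition met.
Valid on: G3.

G3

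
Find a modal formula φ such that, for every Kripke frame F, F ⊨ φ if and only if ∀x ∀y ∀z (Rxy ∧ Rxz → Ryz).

The condition is the Euclidean property. The 5 schema ◇p → □◇p defines it.
Suppose ◇p→□◇p is valid. Take Rxy, Rxz and set V(p)={y}. Then ◇p at x, so □◇p at x, so ◇p at z, so some w with Rzw has p; w=y, i.e. Rzy. By symmetry of the argument, Ryz.

◇p → □◇p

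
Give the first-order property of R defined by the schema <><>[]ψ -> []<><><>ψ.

forall x forall y forall z ((x R^2 y & xRz) -> exists w (yRw & z R^3 w))

This is a Sahlqvist (Geach-type) schema ◇^2□^1ψ → □^1◇^3ψ.
Minimal-valuation argument: fix x; take any y with xR^2y and any z with xR^1z. Set V(ψ) to the set of worlds R-reachable from y in exactly 1 step. Then □^1ψ holds at y, so the antecedent holds at x; validity forces ◇^3ψ at z, giving a w with zR^3w and yR^1w.
First-order correspondent: forall x forall y forall z ((x R^2 y & xRz) -> exists w (yRw & z R^3 w)).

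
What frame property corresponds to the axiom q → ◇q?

Equivalently (dual form): □q → q.
Suppose □q→q is valid. At any x set V(q)={w : Rxw}. Then □q holds at x, so q holds at x, i.e. Rxx.

Reflexivity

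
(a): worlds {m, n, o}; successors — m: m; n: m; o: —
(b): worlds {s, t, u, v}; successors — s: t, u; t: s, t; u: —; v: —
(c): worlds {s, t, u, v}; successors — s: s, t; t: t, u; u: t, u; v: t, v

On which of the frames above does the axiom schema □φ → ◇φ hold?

This is the axiom for seriality; its first-order frame correspondent is ∀x ∃y Rxy.
(a): fails — world o has no successor.
(b): fails — world u has no successor.
(c): holds.

(c)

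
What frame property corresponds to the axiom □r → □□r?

Suppose □r→□□r is valid. Take Rxy, Ryz and set V(r)={w : Rxw}. Then □r at x, so □□r at x, so □r at y, so r at z, i.e. Rxz.

transitivity: ∀x ∀y ∀z (Rxy ∧ Ryz → Rxz)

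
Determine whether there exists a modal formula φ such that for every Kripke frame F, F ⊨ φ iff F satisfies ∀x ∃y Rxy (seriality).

Yes: it is seriality, defined by the D schema □p → ◇p.
Suppose □p→◇p is valid. At any x set V(p)=W. Then □p at x, so ◇p at x, so x has a successor.

Definable; □p → ◇p defines it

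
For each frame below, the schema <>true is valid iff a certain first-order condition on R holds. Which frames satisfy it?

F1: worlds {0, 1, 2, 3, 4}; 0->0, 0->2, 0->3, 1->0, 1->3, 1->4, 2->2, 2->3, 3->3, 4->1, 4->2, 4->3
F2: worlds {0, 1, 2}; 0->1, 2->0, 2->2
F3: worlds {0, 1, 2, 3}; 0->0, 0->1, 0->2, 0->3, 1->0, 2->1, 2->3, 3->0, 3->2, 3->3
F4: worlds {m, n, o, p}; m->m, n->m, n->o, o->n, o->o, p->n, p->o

F1, F3, F4

Frame correspondent (Sahlqvist): forall x exists y Rxy — i.e. seriality.
F1: satisfies the condition.
F2: fails — world 1 has no successor.
F3: satisfies the condition.
F4: satisfies the condition.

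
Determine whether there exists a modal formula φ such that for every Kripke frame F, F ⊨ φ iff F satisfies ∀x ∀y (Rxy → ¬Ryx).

Not definable by any modal formula

Modal frame validity is preserved under surjective bounded morphisms.
The 5-cycle (worlds s,t,u,v,w with s→t→u→v→w→s) is asymmetric. Mapping every world to a single reflexive point • is a surjective bounded morphism, and the reflexive point is not asymmetric (R•• but asymmetry requires ¬R••).
So no modal formula (or set of formulas) defines exactly the asymmetric frames.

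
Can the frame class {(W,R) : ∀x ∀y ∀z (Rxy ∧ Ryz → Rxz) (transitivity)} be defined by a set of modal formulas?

Yes: it is transitivity, defined by the 4 schema □r → □□r.
Suppose □r→□□r is valid. Take Rxy, Ryz and set V(r)={w : Rxw}. Then □r at x, so □□r at x, so □r at y, so r at z, i.e. Rxz.

Yes — defined by □r → □□r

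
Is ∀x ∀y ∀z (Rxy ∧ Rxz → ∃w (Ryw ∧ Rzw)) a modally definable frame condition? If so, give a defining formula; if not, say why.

Yes: it is convergence, defined by the .2 schema ◇□r → □◇r.
Suppose ◇□r→□◇r is valid. Take Rxy, Rxz and set V(r)={w : Ryw}. Then □r at y so ◇□r at x, so □◇r at x, so ◇r at z, giving w with Rzw and Ryw.

Yes, by ◇□r → □◇r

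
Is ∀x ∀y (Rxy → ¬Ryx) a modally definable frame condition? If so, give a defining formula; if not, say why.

Not modally definable

Any modally definable frame class is closed under surjective bounded morphisms.
The 5-cycle (worlds a,b,c,d,e with a→b→c→d→e→a) is asymmetric. Mapping every world to a single reflexive point • is a surjective bounded morphism, and the reflexive point is not asymmetric (R•• but asymmetry requires ¬R••).
So the class is not modally definable.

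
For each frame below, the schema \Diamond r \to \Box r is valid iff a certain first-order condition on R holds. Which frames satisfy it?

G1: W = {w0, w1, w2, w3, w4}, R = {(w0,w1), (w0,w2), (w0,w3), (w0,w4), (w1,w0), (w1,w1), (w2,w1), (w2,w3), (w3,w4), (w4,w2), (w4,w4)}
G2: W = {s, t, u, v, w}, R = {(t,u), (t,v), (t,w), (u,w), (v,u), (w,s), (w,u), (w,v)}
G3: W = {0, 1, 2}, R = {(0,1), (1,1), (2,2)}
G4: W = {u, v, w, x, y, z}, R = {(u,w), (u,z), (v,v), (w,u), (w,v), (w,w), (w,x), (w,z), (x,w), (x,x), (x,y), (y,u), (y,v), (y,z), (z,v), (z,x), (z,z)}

G3

The schema corresponds to partial functionality: \forall x \forall y \forall z (Rxy \wedge Rxz \to y = z).
G1: fails — w0 sees both w1 and w2.
G2: fails — t sees both u and v.
G3: condition met.
G4: fails — u sees both w and z.
Valid on: G3.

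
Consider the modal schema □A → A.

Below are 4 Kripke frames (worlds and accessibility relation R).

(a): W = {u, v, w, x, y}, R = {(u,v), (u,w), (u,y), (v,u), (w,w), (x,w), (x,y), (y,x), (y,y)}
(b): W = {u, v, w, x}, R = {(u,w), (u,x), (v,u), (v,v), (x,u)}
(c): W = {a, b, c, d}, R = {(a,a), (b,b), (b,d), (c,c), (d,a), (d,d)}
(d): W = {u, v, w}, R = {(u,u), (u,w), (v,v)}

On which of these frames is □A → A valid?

(c)

The schema corresponds to reflexivity: ∀x Rxx.
(a): fails — world u does not see itself.
(b): fails — world u does not see itself.
(c): ✓.
(d): fails — world w does not see itself.
Valid on: (c).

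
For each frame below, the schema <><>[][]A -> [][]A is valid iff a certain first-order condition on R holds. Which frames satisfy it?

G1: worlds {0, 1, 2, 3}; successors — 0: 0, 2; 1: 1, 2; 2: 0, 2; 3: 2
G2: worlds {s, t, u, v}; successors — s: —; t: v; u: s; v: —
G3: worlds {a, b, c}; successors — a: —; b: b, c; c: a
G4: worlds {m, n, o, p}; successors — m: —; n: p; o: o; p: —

G2, G4

This is the axiom for a generalized confluence (Geach) condition; its first-order frame correspondent is forall x forall y forall z ((x R^2 y & x R^2 z) -> exists w (y R^2 w & z = w)).
G1: fails — 1R²0, 1R²1 but no w with 0R²w and 1=w.
G2: holds.
G3: fails — bR²a, bR²a but no w with aR²w and a=w.
G4: holds.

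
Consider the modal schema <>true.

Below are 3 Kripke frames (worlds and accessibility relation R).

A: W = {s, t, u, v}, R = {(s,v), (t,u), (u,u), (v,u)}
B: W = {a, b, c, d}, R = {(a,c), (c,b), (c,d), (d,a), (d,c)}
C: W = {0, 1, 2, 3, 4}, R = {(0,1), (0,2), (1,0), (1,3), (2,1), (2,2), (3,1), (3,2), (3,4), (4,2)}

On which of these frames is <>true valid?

Frame correspondent (Sahlqvist): forall x exists y Rxy — i.e. seriality.
A: ✓.
B: fails — world b has no successor.
C: ✓.

A, C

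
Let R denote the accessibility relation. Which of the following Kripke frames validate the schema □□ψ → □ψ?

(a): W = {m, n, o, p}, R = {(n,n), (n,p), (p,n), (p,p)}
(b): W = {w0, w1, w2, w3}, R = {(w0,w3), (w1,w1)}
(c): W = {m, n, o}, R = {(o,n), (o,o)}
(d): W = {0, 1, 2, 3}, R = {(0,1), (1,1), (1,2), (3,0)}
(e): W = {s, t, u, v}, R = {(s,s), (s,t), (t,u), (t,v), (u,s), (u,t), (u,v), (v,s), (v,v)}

Frame correspondent (Sahlqvist): ∀x ∀y (Rxy → ∃z (Rxz ∧ Rzy)) — i.e. density.
(a): ✓.
(b): fails — Rw0w3 but no z with Rw0z and Rzw3.
(c): ✓.
(d): fails — R30 but no z with R3z and Rz0.
(e): fails — Rtu but no z with Rtz and Rzu.

(a), (c)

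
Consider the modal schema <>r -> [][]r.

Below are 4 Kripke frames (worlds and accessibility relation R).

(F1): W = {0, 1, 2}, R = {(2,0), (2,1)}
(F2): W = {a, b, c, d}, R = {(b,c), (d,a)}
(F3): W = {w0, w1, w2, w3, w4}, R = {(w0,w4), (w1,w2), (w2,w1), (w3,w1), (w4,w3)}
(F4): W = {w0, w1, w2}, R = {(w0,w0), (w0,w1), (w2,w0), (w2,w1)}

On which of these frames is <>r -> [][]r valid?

(F1), (F2)

The schema corresponds to a generalized confluence (Geach) condition: forall x forall y forall z ((xRy & x R^2 z) -> exists w (y = w & z = w)).
(F1): ✓.
(F2): ✓.
(F3): fails — w0Rw4, w0R²w3 but w4 ≠ w3.
(F4): fails — w0Rw0, w0R²w1 but w0 ≠ w1.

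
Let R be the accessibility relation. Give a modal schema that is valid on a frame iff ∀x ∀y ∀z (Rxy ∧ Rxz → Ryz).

◇s → □◇s

This is the Euclidean property; the standard corresponding axiom is 5: ◇s → □◇s.
Suppose ◇s→□◇s is valid. Take Rxy, Rxz and set V(s)={y}. Then ◇s at x, so □◇s at x, so ◇s at z, so some w with Rzw has s; w=y, i.e. Rzy. By symmetry of the argument, Ryz.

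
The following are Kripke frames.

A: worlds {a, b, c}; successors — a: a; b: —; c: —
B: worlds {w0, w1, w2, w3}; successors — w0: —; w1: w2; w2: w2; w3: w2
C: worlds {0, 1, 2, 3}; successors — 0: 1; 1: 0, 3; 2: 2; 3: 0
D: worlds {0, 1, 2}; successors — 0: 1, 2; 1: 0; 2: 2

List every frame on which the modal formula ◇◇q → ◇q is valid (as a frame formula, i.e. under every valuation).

A, B

The schema corresponds to transitivity: ∀x ∀y ∀z (Rxy ∧ Ryz → Rxz).
A: condition met.
B: condition met.
C: fails — R10 and R01 but not R11.
D: fails — R01 and R10 but not R00.
Valid on: A, B.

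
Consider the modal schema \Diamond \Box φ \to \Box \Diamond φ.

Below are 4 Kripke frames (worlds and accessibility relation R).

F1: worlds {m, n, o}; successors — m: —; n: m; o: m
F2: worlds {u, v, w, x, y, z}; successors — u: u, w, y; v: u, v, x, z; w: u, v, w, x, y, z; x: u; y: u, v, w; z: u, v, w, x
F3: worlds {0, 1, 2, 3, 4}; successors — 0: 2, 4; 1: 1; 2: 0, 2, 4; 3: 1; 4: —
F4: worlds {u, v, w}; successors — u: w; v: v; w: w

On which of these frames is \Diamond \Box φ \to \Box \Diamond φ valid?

The schema corresponds to convergence: \forall x \forall y \forall z (Rxy \wedge Rxz \to \exists w (Ryw \wedge Rzw)).
F1: fails — Rnm and Rnm but m and m have no common successor.
F2: condition met.
F3: fails — R02 and R04 but 2 and 4 have no common successor.
F4: condition met.

F2, F4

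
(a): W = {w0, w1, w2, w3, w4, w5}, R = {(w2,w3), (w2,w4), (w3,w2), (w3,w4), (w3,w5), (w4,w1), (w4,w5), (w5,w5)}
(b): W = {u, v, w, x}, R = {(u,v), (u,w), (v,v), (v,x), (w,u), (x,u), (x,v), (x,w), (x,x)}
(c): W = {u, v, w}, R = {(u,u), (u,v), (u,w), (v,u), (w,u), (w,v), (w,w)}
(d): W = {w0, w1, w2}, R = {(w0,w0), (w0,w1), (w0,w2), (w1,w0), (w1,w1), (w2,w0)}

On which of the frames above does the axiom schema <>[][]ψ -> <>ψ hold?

The schema corresponds to a generalized confluence (Geach) condition: forall x forall y (xRy -> exists w (y R^2 w & xRw)).
(a): fails — w2Rw4 but no w with w4R²w and w2Rw.
(b): holds.
(c): holds.
(d): holds.
Valid on: (b), (c), (d).

(b), (c), (d)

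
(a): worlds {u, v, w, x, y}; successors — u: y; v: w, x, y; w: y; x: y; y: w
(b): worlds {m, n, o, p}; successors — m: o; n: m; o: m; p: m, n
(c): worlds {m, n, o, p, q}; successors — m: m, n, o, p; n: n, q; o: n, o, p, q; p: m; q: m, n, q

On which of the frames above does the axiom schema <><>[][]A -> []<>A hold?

(c)

This is the axiom for a generalized confluence (Geach) condition; its first-order frame correspondent is forall x forall y forall z ((x R^2 y & xRz) -> exists w (y R^2 w & zRw)).
(a): fails — vR²w, vRw but no t with wR²t and wRt.
(b): fails — pR²m, pRm but no w with mR²w and mRw.
(c): ✓.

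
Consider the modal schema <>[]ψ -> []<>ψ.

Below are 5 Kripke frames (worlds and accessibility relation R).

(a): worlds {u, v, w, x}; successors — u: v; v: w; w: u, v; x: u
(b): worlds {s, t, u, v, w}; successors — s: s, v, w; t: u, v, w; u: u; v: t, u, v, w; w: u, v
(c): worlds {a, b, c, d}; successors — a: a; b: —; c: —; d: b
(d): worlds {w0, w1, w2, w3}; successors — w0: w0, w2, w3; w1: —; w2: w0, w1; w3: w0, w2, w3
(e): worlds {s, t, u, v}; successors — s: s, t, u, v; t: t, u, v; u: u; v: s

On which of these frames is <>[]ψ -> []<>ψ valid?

The schema corresponds to convergence: forall x forall y forall z (Rxy & Rxz -> exists w (Ryw & Rzw)).
(a): fails — Rwu and Rwv but u and v have no common successor.
(b): ✓.
(c): fails — Rdb and Rdb but b and b have no common successor.
(d): fails — Rw2w0 and Rw2w1 but w0 and w1 have no common successor.
(e): fails — Rsv and Rsu but v and u have no common successor.

(b)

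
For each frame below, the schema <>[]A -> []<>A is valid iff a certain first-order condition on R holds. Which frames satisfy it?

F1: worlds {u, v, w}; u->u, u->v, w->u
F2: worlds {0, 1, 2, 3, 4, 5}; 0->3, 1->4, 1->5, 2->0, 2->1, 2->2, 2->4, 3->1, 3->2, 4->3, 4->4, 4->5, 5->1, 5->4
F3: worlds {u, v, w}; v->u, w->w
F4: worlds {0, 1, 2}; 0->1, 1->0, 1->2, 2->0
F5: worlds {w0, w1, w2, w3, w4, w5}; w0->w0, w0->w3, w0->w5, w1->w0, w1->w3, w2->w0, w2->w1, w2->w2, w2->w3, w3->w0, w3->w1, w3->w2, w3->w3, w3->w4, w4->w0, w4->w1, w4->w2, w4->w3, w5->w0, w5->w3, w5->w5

F5

Frame correspondent (Sahlqvist): forall x forall y forall z (Rxy & Rxz -> exists w (Ryw & Rzw)) — i.e. convergence.
F1: fails — Ruv and Ruv but v and v have no common successor.
F2: fails — R20 and R22 but 0 and 2 have no common successor.
F3: fails — Rvu and Rvu but u and u have no common successor.
F4: fails — R12 and R10 but 2 and 0 have no common successor.
F5: ✓.
Valid on: F5.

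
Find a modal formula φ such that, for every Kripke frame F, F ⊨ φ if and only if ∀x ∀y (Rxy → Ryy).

The condition is shift-reflexivity. The T□ schema □(□ψ → ψ) defines it.

□(□ψ → ψ)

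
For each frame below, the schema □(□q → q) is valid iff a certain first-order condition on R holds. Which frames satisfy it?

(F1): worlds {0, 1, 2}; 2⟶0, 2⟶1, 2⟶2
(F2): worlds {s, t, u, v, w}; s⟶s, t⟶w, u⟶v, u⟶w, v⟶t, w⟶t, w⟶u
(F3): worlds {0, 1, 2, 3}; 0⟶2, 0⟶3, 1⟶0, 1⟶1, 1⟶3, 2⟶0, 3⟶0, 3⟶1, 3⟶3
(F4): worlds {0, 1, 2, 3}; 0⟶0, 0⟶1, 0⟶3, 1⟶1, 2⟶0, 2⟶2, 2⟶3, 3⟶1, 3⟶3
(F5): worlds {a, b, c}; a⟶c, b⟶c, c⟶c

The schema corresponds to shift-reflexivity: ∀x ∀y (Rxy → Ryy).
(F1): fails — R20 but not R00.
(F2): fails — Ruv but not Rvv.
(F3): fails — R10 but not R00.
(F4): holds.
(F5): holds.

(F4), (F5)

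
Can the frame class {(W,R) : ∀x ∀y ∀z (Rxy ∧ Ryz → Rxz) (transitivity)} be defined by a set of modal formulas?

Definable; □r → □□r defines it

The condition is transitivity. A defining modal formula is □r → □□r.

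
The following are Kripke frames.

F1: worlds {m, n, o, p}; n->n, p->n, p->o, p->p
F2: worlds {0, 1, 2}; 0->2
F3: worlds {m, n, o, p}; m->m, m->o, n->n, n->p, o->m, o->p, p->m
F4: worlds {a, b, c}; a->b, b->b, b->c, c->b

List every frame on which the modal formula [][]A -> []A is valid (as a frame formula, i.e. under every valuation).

The schema corresponds to density: forall x forall y (Rxy -> exists z (Rxz & Rzy)).
F1: ✓.
F2: fails — R02 but no z with R0z and Rz2.
F3: fails — Rop but no z with Roz and Rzp.
F4: ✓.

F1, F4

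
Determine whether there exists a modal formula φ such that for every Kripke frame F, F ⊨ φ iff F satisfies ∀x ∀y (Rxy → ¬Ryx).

If a class were modally definable it would be closed under surjective bounded morphisms (Goldblatt–Thomason).
The 3-cycle (worlds s,t,u with s→t→u→s) is asymmetric. Mapping every world to a single reflexive point • is a surjective bounded morphism, and the reflexive point is not asymmetric (R•• but asymmetry requires ¬R••).
Hence asymmetry is not modally definable.

Not definable by any modal formula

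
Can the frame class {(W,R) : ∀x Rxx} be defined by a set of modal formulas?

Definable; □p → p defines it

This is a Sahlqvist condition; the T axiom □p → p defines it.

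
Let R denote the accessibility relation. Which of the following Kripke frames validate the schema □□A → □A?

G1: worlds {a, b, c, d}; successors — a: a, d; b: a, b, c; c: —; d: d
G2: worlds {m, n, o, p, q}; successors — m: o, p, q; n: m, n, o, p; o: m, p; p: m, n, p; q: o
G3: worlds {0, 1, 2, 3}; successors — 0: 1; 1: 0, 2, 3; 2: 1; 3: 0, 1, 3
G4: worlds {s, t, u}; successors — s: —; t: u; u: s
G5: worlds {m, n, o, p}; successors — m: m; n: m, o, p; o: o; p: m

G1

Frame correspondent (Sahlqvist): ∀x ∀y (Rxy → ∃z (Rxz ∧ Rzy)) — i.e. density.
G1: holds.
G2: fails — Rmq but no z with Rmz and Rzq.
G3: fails — R12 but no z with R1z and Rz2.
G4: fails — Rus but no z with Ruz and Rzs.
G5: fails — Rnp but no z with Rnz and Rzp.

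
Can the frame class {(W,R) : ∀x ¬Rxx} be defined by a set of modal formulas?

Any modally definable frame class is closed under surjective bounded morphisms.
The 5-cycle (worlds w0,w1,w2,w3,w4 with w0→w1→w2→w3→w4→w0) is irreflexive, and the map sending every world to a single reflexive point • is a surjective bounded morphism (forth: every edge maps to (•,•); back: every world has a successor). So any modal formula valid on the 5-cycle is also valid on the reflexive point, which is not irreflexive.
Hence irreflexivity is not modally definable.

Not definable by any modal formula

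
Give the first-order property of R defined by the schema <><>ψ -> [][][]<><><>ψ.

forall x forall y forall z ((x R^2 y & x R^3 z) -> exists w (y = w & z R^3 w))

This is a Sahlqvist (Geach-type) schema ◇^2□^0ψ → □^3◇^3ψ.
Minimal-valuation argument: fix x; take any y with xR^2y and any z with xR^3z. Set V(ψ) to the set of worlds R-reachable from y in exactly 0 steps. Then □^0ψ holds at y, so the antecedent holds at x; validity forces ◇^3ψ at z, giving a w with zR^3w and yR^0w.
First-order correspondent: forall x forall y forall z ((x R^2 y & x R^3 z) -> exists w (y = w & z R^3 w)).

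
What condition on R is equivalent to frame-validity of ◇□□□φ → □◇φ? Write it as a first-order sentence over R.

∀x ∀y ∀z ((xRy ∧ xRz) → ∃w (yR³w ∧ zRw))

This is a Sahlqvist (Geach-type) schema ◇^1□^3φ → □^1◇^1φ.
First-order correspondent: ∀x ∀y ∀z ((xRy ∧ xRz) → ∃w (yR³w ∧ zRw)).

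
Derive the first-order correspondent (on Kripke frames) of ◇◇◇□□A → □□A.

This is a Sahlqvist (Geach-type) schema ◇^3□^2A → □^2◇^0A.
Minimal-valuation argument: fix x; take any y with xR^3y and any z with xR^2z. Set V(A) to the set of worlds R-reachable from y in exactly 2 steps. Then □^2A holds at y, so the antecedent holds at x; validity forces ◇^0A at z, giving a w with zR^0w and yR^2w.
First-order correspondent: ∀x ∀y ∀z ((xR³y ∧ xR²z) → ∃w (yR²w ∧ z = w)).

∀x ∀y ∀z ((xR³y ∧ xR²z) → ∃w (yR²w ∧ z = w))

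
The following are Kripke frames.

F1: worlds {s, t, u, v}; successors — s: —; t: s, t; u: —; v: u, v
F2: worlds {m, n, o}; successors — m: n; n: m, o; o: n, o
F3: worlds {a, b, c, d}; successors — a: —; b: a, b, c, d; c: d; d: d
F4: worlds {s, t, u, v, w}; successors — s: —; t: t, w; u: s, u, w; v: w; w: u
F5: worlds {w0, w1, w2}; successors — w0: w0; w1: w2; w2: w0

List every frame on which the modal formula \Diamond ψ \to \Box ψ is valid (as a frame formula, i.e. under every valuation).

The schema corresponds to partial functionality: \forall x \forall y \forall z (Rxy \wedge Rxz \to y = z).
F1: fails — t sees both s and t.
F2: fails — n sees both m and o.
F3: fails — b sees both a and b.
F4: fails — t sees both t and w.
F5: condition met.
Valid on: F5.

F5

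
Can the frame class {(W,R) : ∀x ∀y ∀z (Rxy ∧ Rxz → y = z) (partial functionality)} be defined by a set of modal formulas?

This is a Sahlqvist condition; the CD axiom ◇p → □p defines it.
Suppose ◇p→□p is valid. Take Rxy, Rxz and set V(p)={y}. Then ◇p at x, so □p at x, so p at z, i.e. z=y.

Definable; ◇p → □p defines it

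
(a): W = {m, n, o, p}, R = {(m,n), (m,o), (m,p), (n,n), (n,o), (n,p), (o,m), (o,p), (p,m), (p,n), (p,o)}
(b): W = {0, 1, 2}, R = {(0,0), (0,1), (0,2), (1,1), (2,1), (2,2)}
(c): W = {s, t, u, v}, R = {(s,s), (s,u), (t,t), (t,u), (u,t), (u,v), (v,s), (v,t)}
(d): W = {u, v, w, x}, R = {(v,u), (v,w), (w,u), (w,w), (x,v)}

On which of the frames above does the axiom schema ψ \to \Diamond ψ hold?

(b)

Frame correspondent (Sahlqvist): \forall x Rxx — i.e. reflexivity.
(a): fails — world m does not see itself.
(b): satisfies the condition.
(c): fails — world u does not see itself.
(d): fails — world u does not see itself.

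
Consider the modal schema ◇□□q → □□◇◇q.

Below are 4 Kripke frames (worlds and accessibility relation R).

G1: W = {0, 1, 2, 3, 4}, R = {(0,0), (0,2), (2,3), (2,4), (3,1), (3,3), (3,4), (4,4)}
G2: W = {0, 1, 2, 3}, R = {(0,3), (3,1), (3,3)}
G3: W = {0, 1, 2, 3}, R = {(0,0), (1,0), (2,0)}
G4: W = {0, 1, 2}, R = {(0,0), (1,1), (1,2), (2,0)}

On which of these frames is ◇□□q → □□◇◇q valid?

G3, G4

The schema corresponds to a generalized confluence (Geach) condition: ∀x ∀y ∀z ((xRy ∧ xR²z) → ∃w (yR²w ∧ zR²w)).
G1: fails — 2R3, 2R²1 but no w with 3R²w and 1R²w.
G2: fails — 0R3, 0R²1 but no w with 3R²w and 1R²w.
G3: satisfies the condition.
G4: satisfies the condition.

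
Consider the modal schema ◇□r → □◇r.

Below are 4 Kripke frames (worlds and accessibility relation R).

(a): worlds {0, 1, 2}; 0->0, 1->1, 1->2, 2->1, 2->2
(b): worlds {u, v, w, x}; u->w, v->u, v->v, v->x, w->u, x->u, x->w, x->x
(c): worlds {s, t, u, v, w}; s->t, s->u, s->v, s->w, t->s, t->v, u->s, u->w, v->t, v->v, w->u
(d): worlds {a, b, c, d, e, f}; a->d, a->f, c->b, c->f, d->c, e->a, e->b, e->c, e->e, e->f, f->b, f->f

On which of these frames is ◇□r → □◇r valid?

Frame correspondent (Sahlqvist): ∀x ∀y ∀z (Rxy ∧ Rxz → ∃w (Ryw ∧ Rzw)) — i.e. convergence.
(a): ✓.
(b): fails — Rvv and Rvu but v and u have no common successor.
(c): fails — Rsv and Rsw but v and w have no common successor.
(d): fails — Rad and Raf but d and f have no common successor.
Valid on: (a).

(a)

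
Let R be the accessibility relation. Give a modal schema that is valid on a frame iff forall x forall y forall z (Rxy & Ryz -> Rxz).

This is transitivity; the standard corresponding axiom is 4: □q → □□q.

□q → □□q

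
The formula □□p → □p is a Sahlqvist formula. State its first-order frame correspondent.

Suppose □□p→□p is valid. Take Rxy and set V(p)={w : xR²w}. Then □□p at x, so □p at x, so p at y, i.e. ∃z(Rxz∧Rzy).

density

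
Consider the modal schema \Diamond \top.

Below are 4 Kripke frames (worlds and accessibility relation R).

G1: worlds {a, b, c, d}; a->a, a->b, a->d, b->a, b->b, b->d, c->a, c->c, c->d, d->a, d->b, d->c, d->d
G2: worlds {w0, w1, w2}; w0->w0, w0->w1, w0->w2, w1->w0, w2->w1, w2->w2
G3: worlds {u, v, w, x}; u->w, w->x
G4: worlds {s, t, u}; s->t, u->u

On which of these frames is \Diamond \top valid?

Frame correspondent (Sahlqvist): \forall x \exists y Rxy — i.e. seriality.
G1: satisfies the condition.
G2: satisfies the condition.
G3: fails — world v has no successor.
G4: fails — world t has no successor.
Valid on: G1, G2.

G1, G2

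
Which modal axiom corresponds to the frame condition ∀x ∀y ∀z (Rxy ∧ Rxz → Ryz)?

◇p → □◇p

The condition is the Euclidean property. The 5 schema ◇p → □◇p defines it.
Suppose ◇p→□◇p is valid. Take Rxy, Rxz and set V(p)={y}. Then ◇p at x, so □◇p at x, so ◇p at z, so some w with Rzw has p; w=y, i.e. Rzy. By symmetry of the argument, Ryz.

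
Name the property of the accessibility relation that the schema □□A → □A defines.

Suppose □□A→□A is valid. Take Rxy and set V(A)={w : xR²w}. Then □□A at x, so □A at x, so A at y, i.e. ∃z(Rxz∧Rzy).
Conversely, any frame satisfying ∀x ∀y (Rxy → ∃z (Rxz ∧ Rzy)) validates the schema.
Frame condition: ∀x ∀y (Rxy → ∃z (Rxz ∧ Rzy)).

Density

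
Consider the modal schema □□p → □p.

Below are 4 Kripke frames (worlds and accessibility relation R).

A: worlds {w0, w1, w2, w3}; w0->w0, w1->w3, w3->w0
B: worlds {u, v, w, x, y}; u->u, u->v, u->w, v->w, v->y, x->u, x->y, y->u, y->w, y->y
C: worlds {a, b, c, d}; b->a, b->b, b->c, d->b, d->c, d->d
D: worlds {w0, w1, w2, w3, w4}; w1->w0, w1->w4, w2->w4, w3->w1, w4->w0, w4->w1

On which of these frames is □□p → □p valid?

B, C

The schema corresponds to density: ∀x ∀y (Rxy → ∃z (Rxz ∧ Rzy)).
A: fails — Rw1w3 but no z with Rw1z and Rzw3.
B: holds.
C: holds.
D: fails — Rw2w4 but no z with Rw2z and Rzw4.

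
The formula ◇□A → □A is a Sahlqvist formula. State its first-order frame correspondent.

the Euclidean property: ∀x ∀y ∀z (Rxy ∧ Rxz → Ryz)

This schema is equivalent to the 5 axiom ◇A → □◇A.
Its frame correspondent is the Euclidean property — ∀x ∀y ∀z (Rxy ∧ Rxz → Ryz).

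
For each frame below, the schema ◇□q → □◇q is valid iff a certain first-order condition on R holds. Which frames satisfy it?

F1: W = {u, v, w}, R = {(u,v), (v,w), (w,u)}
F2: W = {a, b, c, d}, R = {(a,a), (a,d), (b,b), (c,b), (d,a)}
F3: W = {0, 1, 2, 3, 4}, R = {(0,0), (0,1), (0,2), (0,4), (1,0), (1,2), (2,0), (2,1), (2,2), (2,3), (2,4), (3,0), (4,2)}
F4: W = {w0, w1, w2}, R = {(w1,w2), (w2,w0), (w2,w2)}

Frame correspondent (Sahlqvist): ∀x ∀y ∀z (Rxy ∧ Rxz → ∃w (Ryw ∧ Rzw)) — i.e. convergence.
F1: condition met.
F2: condition met.
F3: fails — R23 and R24 but 3 and 4 have no common successor.
F4: fails — Rw2w0 and Rw2w0 but w0 and w0 have no common successor.
Valid on: F1, F2.

F1, F2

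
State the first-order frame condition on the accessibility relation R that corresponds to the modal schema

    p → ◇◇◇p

This is a Sahlqvist (Geach-type) schema ◇^0□^0p → □^0◇^3p.
Minimal-valuation argument: fix x; take any y with xR^0y and any z with xR^0z. Set V(p) to the set of worlds R-reachable from y in exactly 0 steps. Then □^0p holds at y, so the antecedent holds at x; validity forces ◇^3p at z, giving a w with zR^3w and yR^0w.
First-order correspondent: ∀x ∃w (x = w ∧ xR³w).

∀x ∃w (x = w ∧ xR³w)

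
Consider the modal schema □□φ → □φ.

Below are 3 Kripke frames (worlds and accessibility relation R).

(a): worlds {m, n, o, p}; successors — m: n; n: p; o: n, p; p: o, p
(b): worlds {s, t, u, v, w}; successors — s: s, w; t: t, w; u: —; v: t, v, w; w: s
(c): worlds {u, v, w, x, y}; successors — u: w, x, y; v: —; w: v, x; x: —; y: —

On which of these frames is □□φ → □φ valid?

(b)

This is the axiom for density; its first-order frame correspondent is ∀x ∀y (Rxy → ∃z (Rxz ∧ Rzy)).
(a): fails — Ron but no z with Roz and Rzn.
(b): condition met.
(c): fails — Ruw but no z with Ruz and Rzw.
Valid on: (b).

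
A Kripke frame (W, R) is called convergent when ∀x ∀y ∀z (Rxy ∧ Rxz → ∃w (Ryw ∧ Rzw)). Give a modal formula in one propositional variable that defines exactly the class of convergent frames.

This is convergence; the standard corresponding axiom is .2: ◇□q → □◇q.

◇□q → □◇q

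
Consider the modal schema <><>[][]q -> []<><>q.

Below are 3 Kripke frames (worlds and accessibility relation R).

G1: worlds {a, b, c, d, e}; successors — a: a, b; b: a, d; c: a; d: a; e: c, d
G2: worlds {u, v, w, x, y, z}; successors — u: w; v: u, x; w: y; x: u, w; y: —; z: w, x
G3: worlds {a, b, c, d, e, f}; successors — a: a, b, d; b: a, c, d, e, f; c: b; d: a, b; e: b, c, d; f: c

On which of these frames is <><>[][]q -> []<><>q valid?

G1

The schema corresponds to a generalized confluence (Geach) condition: forall x forall y forall z ((x R^2 y & xRz) -> exists w (y R^2 w & z R^2 w)).
G1: ✓.
G2: fails — uR²y, uRw but no t with yR²t and wR²t.
G3: fails — bR²c, bRf but no w with cR²w and fR²w.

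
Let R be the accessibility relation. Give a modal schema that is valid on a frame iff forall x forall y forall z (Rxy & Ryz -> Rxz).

□s → □□s

The condition is transitivity. The 4 schema □s → □□s defines it.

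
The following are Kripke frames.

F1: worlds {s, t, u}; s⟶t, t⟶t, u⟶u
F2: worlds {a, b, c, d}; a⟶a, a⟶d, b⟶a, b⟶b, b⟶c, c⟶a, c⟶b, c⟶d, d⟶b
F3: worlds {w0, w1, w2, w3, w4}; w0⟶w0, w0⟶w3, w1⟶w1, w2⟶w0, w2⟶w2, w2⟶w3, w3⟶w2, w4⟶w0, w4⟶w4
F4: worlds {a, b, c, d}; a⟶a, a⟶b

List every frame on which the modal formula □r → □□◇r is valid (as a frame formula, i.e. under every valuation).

This is the axiom for a generalized confluence (Geach) condition; its first-order frame correspondent is ∀x ∀z (xR²z → ∃w (xRw ∧ zRw)).
F1: condition met.
F2: fails — aR²d but no w with aRw and dRw.
F3: fails — w0R²w3 but no w with w0Rw and w3Rw.
F4: fails — aR²b but no w with aRw and bRw.

F1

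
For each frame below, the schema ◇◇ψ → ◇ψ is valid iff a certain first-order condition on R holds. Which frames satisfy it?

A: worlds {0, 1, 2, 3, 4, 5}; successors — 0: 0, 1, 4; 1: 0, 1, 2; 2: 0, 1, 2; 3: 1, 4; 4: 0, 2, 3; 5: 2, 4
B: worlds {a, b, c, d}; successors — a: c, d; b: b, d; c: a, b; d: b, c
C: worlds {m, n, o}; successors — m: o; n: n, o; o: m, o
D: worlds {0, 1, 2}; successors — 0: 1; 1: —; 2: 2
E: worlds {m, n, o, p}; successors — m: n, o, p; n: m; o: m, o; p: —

The schema corresponds to transitivity: ∀x ∀y ∀z (Rxy ∧ Ryz → Rxz).
A: fails — R10 and R04 but not R14.
B: fails — Rdc and Rca but not Rda.
C: fails — Rno and Rom but not Rnm.
D: ✓.
E: fails — Rom and Rmn but not Ron.

D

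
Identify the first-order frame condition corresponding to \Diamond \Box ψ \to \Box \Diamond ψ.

This schema is the .2 axiom.
It corresponds to convergence: \forall x \forall y \forall z (Rxy \wedge Rxz \to \exists w (Ryw \wedge Rzw)).

Convergence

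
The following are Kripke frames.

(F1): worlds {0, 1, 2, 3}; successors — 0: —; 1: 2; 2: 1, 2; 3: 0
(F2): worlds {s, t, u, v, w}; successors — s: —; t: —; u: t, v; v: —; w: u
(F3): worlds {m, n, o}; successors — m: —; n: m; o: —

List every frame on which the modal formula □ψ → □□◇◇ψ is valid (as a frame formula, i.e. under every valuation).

Frame correspondent (Sahlqvist): ∀x ∀z (xR²z → ∃w (xRw ∧ zR²w)) — i.e. a generalized confluence (Geach) condition.
(F1): condition met.
(F2): fails — wR²t but no w* with wRw* and tR²w*.
(F3): condition met.

(F1), (F3)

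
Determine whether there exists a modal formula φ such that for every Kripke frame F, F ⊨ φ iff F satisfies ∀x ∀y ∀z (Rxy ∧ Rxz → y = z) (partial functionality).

The condition is partial functionality. A defining modal formula is ◇q → □q.
Suppose ◇q→□q is valid. Take Rxy, Rxz and set V(q)={y}. Then ◇q at x, so □q at x, so q at z, i.e. z=y.

Yes, by ◇q → □q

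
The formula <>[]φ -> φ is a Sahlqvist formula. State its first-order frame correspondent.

Equivalently (dual form): φ → □◇φ.
Suppose φ→□◇φ is valid. Take Rxy and set V(φ)={x}. Then φ at x, so □◇φ at x, so ◇φ at y, so some z with Ryz has φ; z=x, i.e. Ryx.

symmetry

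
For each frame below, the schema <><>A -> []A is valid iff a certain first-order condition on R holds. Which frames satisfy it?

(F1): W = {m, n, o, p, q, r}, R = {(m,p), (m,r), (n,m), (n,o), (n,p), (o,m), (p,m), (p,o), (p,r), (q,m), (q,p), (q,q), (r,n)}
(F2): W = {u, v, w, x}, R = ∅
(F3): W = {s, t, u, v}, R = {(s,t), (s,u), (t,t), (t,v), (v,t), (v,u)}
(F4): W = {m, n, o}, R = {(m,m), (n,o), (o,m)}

This is the axiom for a generalized confluence (Geach) condition; its first-order frame correspondent is forall x forall y forall z ((x R^2 y & xRz) -> exists w (y = w & z = w)).
(F1): fails — mR²m, mRp but m ≠ p.
(F2): holds.
(F3): fails — sR²t, sRu but t ≠ u.
(F4): fails — nR²m, nRo but m ≠ o.

(F2)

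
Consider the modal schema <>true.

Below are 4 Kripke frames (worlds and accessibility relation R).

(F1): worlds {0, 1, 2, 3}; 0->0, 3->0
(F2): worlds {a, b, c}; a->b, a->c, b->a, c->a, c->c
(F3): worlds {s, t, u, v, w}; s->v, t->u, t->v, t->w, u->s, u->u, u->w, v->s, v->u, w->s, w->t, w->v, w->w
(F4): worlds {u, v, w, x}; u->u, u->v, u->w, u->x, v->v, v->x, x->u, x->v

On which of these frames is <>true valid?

(F2), (F3)

The schema corresponds to seriality: forall x exists y Rxy.
(F1): fails — world 1 has no successor.
(F2): holds.
(F3): holds.
(F4): fails — world w has no successor.
Valid on: (F2), (F3).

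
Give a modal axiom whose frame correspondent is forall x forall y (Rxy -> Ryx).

The condition is symmetry. The B schema q → □◇q defines it.
Suppose q→□◇q is valid. Take Rxy and set V(q)={x}. Then q at x, so □◇q at x, so ◇q at y, so some z with Ryz has q; z=x, i.e. Ryx.

q → □◇q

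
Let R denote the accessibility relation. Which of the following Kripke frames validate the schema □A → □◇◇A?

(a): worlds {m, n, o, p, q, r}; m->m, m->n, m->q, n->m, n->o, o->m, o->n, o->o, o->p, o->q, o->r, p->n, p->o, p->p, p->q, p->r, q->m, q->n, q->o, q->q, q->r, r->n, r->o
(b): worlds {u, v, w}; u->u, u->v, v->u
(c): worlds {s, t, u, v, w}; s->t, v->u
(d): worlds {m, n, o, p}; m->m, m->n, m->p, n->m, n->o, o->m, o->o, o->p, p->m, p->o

Frame correspondent (Sahlqvist): ∀x ∀z (xRz → ∃w (xRw ∧ zR²w)) — i.e. a generalized confluence (Geach) condition.
(a): condition met.
(b): condition met.
(c): fails — sRt but no w* with sRw* and tR²w*.
(d): condition met.
Valid on: (a), (b), (d).

(a), (b), (d)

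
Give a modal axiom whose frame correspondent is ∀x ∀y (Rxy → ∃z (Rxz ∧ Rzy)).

□□q → □q

A defining formula is □□q → □q (the C4 axiom).
Suppose □□q→□q is valid. Take Rxy and set V(q)={w : xR²w}. Then □□q at x, so □q at x, so q at y, i.e. ∃z(Rxz∧Rzy).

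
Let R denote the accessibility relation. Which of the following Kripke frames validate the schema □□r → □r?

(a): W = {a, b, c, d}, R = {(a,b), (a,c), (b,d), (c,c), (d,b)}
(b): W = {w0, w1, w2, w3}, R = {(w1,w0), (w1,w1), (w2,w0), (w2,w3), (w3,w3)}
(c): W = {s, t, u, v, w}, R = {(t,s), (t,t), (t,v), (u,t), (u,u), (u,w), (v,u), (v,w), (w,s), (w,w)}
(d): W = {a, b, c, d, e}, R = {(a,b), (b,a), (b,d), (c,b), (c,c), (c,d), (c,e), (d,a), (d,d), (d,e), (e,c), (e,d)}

Frame correspondent (Sahlqvist): ∀x ∀y (Rxy → ∃z (Rxz ∧ Rzy)) — i.e. density.
(a): fails — Rab but no z with Raz and Rzb.
(b): fails — Rw2w0 but no z with Rw2z and Rzw0.
(c): condition met.
(d): fails — Rab but no z with Raz and Rzb.

(c)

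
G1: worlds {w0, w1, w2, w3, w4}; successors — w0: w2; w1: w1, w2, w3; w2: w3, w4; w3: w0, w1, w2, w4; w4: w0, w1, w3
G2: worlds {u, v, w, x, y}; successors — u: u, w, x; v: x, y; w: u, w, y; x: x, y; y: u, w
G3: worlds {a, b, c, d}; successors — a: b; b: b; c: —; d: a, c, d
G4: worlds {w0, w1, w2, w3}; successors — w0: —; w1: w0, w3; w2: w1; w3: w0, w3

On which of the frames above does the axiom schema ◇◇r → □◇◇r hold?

Frame correspondent (Sahlqvist): ∀x ∀y ∀z ((xR²y ∧ xRz) → ∃w (y = w ∧ zR²w)) — i.e. a generalized confluence (Geach) condition.
G1: fails — w3R²w0, w3Rw0 but no w with w0=w and w0R²w.
G2: ✓.
G3: fails — dR²a, dRa but no w with a=w and aR²w.
G4: fails — w1R²w0, w1Rw0 but no w with w0=w and w0R²w.

G2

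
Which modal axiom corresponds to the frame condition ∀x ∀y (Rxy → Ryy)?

□(□q → q)

The condition is shift-reflexivity. The T□ schema □(□q → q) defines it.
Suppose □(□q→q) is valid. Take Rxy and set V(q)={w : Ryw}. Then at y, □q holds; since □(□q→q) at x, □q→q at y, so q at y, i.e. Ryy.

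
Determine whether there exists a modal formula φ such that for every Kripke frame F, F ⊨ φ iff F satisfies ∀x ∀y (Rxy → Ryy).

Yes: it is shift-reflexivity, defined by the T□ schema □(□q → q).

Yes, by □(□q → q)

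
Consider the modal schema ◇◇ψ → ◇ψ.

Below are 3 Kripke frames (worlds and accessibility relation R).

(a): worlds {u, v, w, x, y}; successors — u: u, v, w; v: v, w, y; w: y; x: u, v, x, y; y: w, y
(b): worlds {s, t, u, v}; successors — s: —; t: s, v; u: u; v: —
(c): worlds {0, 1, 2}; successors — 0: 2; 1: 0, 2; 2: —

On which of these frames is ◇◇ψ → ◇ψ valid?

(b), (c)

The schema corresponds to transitivity: ∀x ∀y ∀z (Rxy ∧ Ryz → Rxz).
(a): fails — Ruv and Rvy but not Ruy.
(b): condition met.
(c): condition met.
Valid on: (b), (c).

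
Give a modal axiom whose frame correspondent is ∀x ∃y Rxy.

□ψ → ◇ψ

A defining formula is □ψ → ◇ψ (the D axiom).
Suppose □ψ→◇ψ is valid. At any x set V(ψ)=W. Then □ψ at x, so ◇ψ at x, so x has a successor.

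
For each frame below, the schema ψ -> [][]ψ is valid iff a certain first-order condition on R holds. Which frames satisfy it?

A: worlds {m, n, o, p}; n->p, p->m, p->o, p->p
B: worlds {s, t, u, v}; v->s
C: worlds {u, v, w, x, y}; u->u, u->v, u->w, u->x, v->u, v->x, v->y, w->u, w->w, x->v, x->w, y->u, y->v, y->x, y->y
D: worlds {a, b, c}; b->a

B, D

The schema corresponds to a generalized confluence (Geach) condition: forall x forall z (x R^2 z -> exists w (x = w & z = w)).
A: fails — nR²m but n ≠ m.
B: satisfies the condition.
C: fails — uR²v but u ≠ v.
D: satisfies the condition.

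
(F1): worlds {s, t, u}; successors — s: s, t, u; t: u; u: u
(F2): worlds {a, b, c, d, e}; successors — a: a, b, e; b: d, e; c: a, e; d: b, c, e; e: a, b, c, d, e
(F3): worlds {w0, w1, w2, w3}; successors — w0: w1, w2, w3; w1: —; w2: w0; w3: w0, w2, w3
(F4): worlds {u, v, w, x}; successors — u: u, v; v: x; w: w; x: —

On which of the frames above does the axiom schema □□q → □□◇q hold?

The schema corresponds to a generalized confluence (Geach) condition: ∀x ∀z (xR²z → ∃w (xR²w ∧ zRw)).
(F1): satisfies the condition.
(F2): satisfies the condition.
(F3): fails — w2R²w1 but no w with w2R²w and w1Rw.
(F4): fails — uR²x but no t with uR²t and xRt.
Valid on: (F1), (F2).

(F1), (F2)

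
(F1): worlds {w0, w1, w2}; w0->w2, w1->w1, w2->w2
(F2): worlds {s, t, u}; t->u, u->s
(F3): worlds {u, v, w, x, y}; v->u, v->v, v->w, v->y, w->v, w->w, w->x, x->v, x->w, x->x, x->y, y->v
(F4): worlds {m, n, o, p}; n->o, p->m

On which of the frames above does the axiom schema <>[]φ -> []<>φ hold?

Frame correspondent (Sahlqvist): forall x forall y forall z (Rxy & Rxz -> exists w (Ryw & Rzw)) — i.e. convergence.
(F1): ✓.
(F2): fails — Rus and Rus but s and s have no common successor.
(F3): fails — Rvv and Rvu but v and u have no common successor.
(F4): fails — Rno and Rno but o and o have no common successor.

(F1)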